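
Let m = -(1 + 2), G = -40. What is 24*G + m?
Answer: -963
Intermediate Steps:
m = -3 (m = -1*3 = -3)
24*G + m = 24*(-40) - 3 = -960 - 3 = -963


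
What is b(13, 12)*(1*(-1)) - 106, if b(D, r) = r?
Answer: -118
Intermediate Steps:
b(13, 12)*(1*(-1)) - 106 = 12*(1*(-1)) - 106 = 12*(-1) - 106 = -12 - 106 = -118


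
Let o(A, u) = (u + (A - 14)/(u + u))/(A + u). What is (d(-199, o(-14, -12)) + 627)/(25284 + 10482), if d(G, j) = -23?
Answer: 302/17883 ≈ 0.016888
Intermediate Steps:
o(A, u) = (u + (-14 + A)/(2*u))/(A + u) (o(A, u) = (u + (-14 + A)/((2*u)))/(A + u) = (u + (-14 + A)*(1/(2*u)))/(A + u) = (u + (-14 + A)/(2*u))/(A + u))
(d(-199, o(-14, -12)) + 627)/(25284 + 10482) = (-23 + 627)/(25284 + 10482) = 604/35766 = 604*(1/35766) = 302/17883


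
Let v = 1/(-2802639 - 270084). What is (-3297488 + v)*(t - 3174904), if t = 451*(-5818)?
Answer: 58755214064200046150/3072723 ≈ 1.9122e+13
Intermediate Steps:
t = -2623918
v = -1/3072723 (v = 1/(-3072723) = -1/3072723 ≈ -3.2544e-7)
(-3297488 + v)*(t - 3174904) = (-3297488 - 1/3072723)*(-2623918 - 3174904) = -10132267219825/3072723*(-5798822) = 58755214064200046150/3072723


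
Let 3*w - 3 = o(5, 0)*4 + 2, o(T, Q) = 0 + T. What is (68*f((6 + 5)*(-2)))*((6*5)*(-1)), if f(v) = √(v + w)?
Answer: -680*I*√123 ≈ -7541.6*I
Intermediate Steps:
o(T, Q) = T
w = 25/3 (w = 1 + (5*4 + 2)/3 = 1 + (20 + 2)/3 = 1 + (⅓)*22 = 1 + 22/3 = 25/3 ≈ 8.3333)
f(v) = √(25/3 + v) (f(v) = √(v + 25/3) = √(25/3 + v))
(68*f((6 + 5)*(-2)))*((6*5)*(-1)) = (68*(√(75 + 9*((6 + 5)*(-2)))/3))*((6*5)*(-1)) = (68*(√(75 + 9*(11*(-2)))/3))*(30*(-1)) = (68*(√(75 + 9*(-22))/3))*(-30) = (68*(√(75 - 198)/3))*(-30) = (68*(√(-123)/3))*(-30) = (68*((I*√123)/3))*(-30) = (68*(I*√123/3))*(-30) = (68*I*√123/3)*(-30) = -680*I*√123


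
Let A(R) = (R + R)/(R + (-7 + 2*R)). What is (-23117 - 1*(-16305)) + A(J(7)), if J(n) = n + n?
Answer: -34056/5 ≈ -6811.2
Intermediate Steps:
J(n) = 2*n
A(R) = 2*R/(-7 + 3*R) (A(R) = (2*R)/(-7 + 3*R) = 2*R/(-7 + 3*R))
(-23117 - 1*(-16305)) + A(J(7)) = (-23117 - 1*(-16305)) + 2*(2*7)/(-7 + 3*(2*7)) = (-23117 + 16305) + 2*14/(-7 + 3*14) = -6812 + 2*14/(-7 + 42) = -6812 + 2*14/35 = -6812 + 2*14*(1/35) = -6812 + ⅘ = -34056/5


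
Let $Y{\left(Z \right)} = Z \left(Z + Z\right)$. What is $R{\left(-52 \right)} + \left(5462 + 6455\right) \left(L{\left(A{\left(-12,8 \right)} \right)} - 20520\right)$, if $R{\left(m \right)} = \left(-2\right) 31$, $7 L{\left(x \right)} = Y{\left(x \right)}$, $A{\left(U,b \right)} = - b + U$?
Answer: $- \frac{1702224714}{7} \approx -2.4317 \cdot 10^{8}$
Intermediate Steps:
$Y{\left(Z \right)} = 2 Z^{2}$ ($Y{\left(Z \right)} = Z 2 Z = 2 Z^{2}$)
$A{\left(U,b \right)} = U - b$
$L{\left(x \right)} = \frac{2 x^{2}}{7}$
$R{\left(m \right)} = -62$
$R{\left(-52 \right)} + \left(5462 + 6455\right) \left(L{\left(A{\left(-12,8 \right)} \right)} - 20520\right) = -62 + \left(5462 + 6455\right) \left(\frac{2 \left(-12 - 8\right)^{2}}{7} - 20520\right) = -62 + 11917 \left(\frac{2 \left(-12 - 8\right)^{2}}{7} - 20520\right) = -62 + 11917 \left(\frac{2 \left(-20\right)^{2}}{7} - 20520\right) = -62 + 11917 \left(\frac{2}{7} \cdot 400 - 20520\right) = -62 + 11917 \left(\frac{800}{7} - 20520\right) = -62 + 11917 \left(- \frac{142840}{7}\right) = -62 - \frac{1702224280}{7} = - \frac{1702224714}{7}$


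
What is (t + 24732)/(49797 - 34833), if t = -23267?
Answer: 1465/14964 ≈ 0.097902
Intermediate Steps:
(t + 24732)/(49797 - 34833) = (-23267 + 24732)/(49797 - 34833) = 1465/14964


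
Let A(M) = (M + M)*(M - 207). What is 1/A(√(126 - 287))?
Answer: -1/86020 + 9*I*√161/602140 ≈ -1.1625e-5 + 0.00018965*I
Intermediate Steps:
A(M) = 2*M*(-207 + M) (A(M) = (2*M)*(-207 + M) = 2*M*(-207 + M))
1/A(√(126 - 287)) = 1/(2*√(126 - 287)*(-207 + √(126 - 287))) = 1/(2*√(-161)*(-207 + √(-161))) = 1/(2*(I*√161)*(-207 + I*√161)) = 1/(2*I*√161*(-207 + I*√161)) = -I*√161/(322*(-207 + I*√161))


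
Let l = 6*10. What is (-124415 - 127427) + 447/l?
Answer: -5036691/20 ≈ -2.5183e+5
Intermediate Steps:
l = 60
(-124415 - 127427) + 447/l = (-124415 - 127427) + 447/60 = -251842 + (1/60)*447 = -251842 + 149/20 = -5036691/20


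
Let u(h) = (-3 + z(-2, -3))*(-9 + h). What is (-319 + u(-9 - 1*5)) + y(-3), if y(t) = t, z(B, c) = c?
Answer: -184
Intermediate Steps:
u(h) = 54 - 6*h (u(h) = (-3 - 3)*(-9 + h) = -6*(-9 + h) = 54 - 6*h)
(-319 + u(-9 - 1*5)) + y(-3) = (-319 + (54 - 6*(-9 - 1*5))) - 3 = (-319 + (54 - 6*(-9 - 5))) - 3 = (-319 + (54 - 6*(-14))) - 3 = (-319 + (54 + 84)) - 3 = (-319 + 138) - 3 = -181 - 3 = -184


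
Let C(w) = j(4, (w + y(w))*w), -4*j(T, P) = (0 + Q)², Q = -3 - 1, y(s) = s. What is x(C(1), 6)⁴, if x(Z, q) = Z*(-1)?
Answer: 256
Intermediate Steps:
Q = -4
j(T, P) = -4 (j(T, P) = -(0 - 4)²/4 = -¼*(-4)² = -¼*16 = -4)
C(w) = -4
x(Z, q) = -Z
x(C(1), 6)⁴ = (-1*(-4))⁴ = 4⁴ = 256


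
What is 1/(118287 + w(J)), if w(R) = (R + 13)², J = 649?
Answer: 1/556531 ≈ 1.7968e-6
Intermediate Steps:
w(R) = (13 + R)²
1/(118287 + w(J)) = 1/(118287 + (13 + 649)²) = 1/(118287 + 662²) = 1/(118287 + 438244) = 1/556531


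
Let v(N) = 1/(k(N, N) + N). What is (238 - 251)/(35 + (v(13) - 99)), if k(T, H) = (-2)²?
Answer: 221/1087 ≈ 0.20331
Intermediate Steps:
k(T, H) = 4
v(N) = 1/(4 + N)
(238 - 251)/(35 + (v(13) - 99)) = (238 - 251)/(35 + (1/(4 + 13) - 99)) = -13/(35 + (1/17 - 99)) = -13/(35 - 1682/17) = -13/(-1087/17) = -13*(-17/1087) = 221/1087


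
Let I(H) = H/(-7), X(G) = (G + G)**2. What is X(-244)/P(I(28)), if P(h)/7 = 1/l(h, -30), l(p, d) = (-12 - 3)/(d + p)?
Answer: 1786080/119 ≈ 15009.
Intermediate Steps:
l(p, d) = -15/(d + p)
X(G) = 4*G**2 (X(G) = (2*G)**2 = 4*G**2)
I(H) = -H/7 (I(H) = H*(-1/7) = -H/7)
P(h) = 14 - 7*h/15 (P(h) = 7/((-15/(-30 + h))) = 7*(2 - h/15) = 14 - 7*h/15)
X(-244)/P(I(28)) = (4*(-244)**2)/(14 - (-1)*28/15) = (4*59536)/(14 - 7/15*(-4)) = 238144/(14 + 28/15) = 238144/(238/15) = 238144*(15/238) = 1786080/119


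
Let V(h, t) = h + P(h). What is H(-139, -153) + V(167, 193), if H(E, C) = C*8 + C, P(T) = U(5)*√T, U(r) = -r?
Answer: -1210 - 5*√167 ≈ -1274.6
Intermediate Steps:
P(T) = -5*√T (P(T) = (-1*5)*√T = -5*√T)
H(E, C) = 9*C (H(E, C) = 8*C + C = 9*C)
V(h, t) = h - 5*√h
H(-139, -153) + V(167, 193) = 9*(-153) + (167 - 5*√167) = -1377 + (167 - 5*√167) = -1210 - 5*√167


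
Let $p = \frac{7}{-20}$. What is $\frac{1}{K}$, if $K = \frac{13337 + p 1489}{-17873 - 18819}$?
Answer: $- \frac{733840}{256317} \approx -2.863$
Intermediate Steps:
$p = - \frac{7}{20}$ ($p = 7 \left(- \frac{1}{20}\right) = - \frac{7}{20} \approx -0.35$)
$K = - \frac{256317}{733840}$ ($K = \frac{13337 - \frac{10423}{20}}{-17873 - 18819} = \frac{13337 - \frac{10423}{20}}{-36692} = \frac{256317}{20} \left(- \frac{1}{36692}\right) = - \frac{256317}{733840} \approx -0.34928$)
$\frac{1}{K} = \frac{1}{- \frac{256317}{733840}} = - \frac{733840}{256317}$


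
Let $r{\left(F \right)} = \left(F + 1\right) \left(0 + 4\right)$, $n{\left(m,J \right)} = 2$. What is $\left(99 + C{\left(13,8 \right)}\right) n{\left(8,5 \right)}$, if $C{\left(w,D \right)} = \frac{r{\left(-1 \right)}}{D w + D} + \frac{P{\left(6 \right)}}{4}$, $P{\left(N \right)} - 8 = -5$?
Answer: $\frac{399}{2} \approx 199.5$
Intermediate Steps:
$P{\left(N \right)} = 3$ ($P{\left(N \right)} = 8 - 5 = 3$)
$r{\left(F \right)} = 4 + 4 F$ ($r{\left(F \right)} = \left(1 + F\right) 4 = 4 + 4 F$)
$C{\left(w,D \right)} = \frac{3}{4}$ ($C{\left(w,D \right)} = \frac{4 + 4 \left(-1\right)}{D w + D} + \frac{3}{4} = \frac{4 - 4}{D + D w} + 3 \cdot \frac{1}{4} = \frac{0}{D + D w} + \frac{3}{4} = 0 + \frac{3}{4} = \frac{3}{4}$)
$\left(99 + C{\left(13,8 \right)}\right) n{\left(8,5 \right)} = \left(99 + \frac{3}{4}\right) 2 = \frac{399}{4} \cdot 2 = \frac{399}{2}$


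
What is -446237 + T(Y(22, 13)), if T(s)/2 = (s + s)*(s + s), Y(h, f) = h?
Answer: -442365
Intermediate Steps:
T(s) = 8*s² (T(s) = 2*((s + s)*(s + s)) = 2*((2*s)*(2*s)) = 2*(4*s²) = 8*s²)
-446237 + T(Y(22, 13)) = -446237 + 8*22² = -446237 + 8*484 = -446237 + 3872 = -442365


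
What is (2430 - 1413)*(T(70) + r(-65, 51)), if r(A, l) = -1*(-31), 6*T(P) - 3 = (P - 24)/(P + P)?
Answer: 4492767/140 ≈ 32091.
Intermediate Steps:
T(P) = ½ + (-24 + P)/(12*P) (T(P) = ½ + ((P - 24)/(P + P))/6 = ½ + ((-24 + P)/((2*P)))/6 = ½ + ((-24 + P)*(1/(2*P)))/6 = ½ + ((-24 + P)/(2*P))/6 = ½ + (-24 + P)/(12*P))
r(A, l) = 31
(2430 - 1413)*(T(70) + r(-65, 51)) = (2430 - 1413)*((7/12 - 2/70) + 31) = 1017*((7/12 - 2*1/70) + 31) = 1017*((7/12 - 1/35) + 31) = 1017*(233/420 + 31) = 1017*(13253/420) = 4492767/140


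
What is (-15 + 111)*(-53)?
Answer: -5088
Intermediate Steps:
(-15 + 111)*(-53) = 96*(-53) = -5088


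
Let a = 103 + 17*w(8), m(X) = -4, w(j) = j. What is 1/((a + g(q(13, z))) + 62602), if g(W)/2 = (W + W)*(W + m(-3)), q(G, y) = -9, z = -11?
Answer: 1/63309 ≈ 1.5796e-5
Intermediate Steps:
a = 239 (a = 103 + 17*8 = 103 + 136 = 239)
g(W) = 4*W*(-4 + W) (g(W) = 2*((W + W)*(W - 4)) = 2*((2*W)*(-4 + W)) = 2*(2*W*(-4 + W)) = 4*W*(-4 + W))
1/((a + g(q(13, z))) + 62602) = 1/((239 + 4*(-9)*(-4 - 9)) + 62602) = 1/((239 + 4*(-9)*(-13)) + 62602) = 1/((239 + 468) + 62602) = 1/(707 + 62602) = 1/63309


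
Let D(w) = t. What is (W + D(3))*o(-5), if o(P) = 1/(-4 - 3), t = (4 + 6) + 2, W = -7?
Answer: -5/7 ≈ -0.71429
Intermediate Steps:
t = 12 (t = 10 + 2 = 12)
D(w) = 12
o(P) = -1/7 (o(P) = 1/(-7) = -1/7)
(W + D(3))*o(-5) = (-7 + 12)*(-1/7) = 5*(-1/7) = -5/7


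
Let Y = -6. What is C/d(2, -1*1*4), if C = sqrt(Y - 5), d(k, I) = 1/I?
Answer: -4*I*sqrt(11) ≈ -13.266*I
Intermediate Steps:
C = I*sqrt(11) (C = sqrt(-6 - 5) = sqrt(-11) = I*sqrt(11) ≈ 3.3166*I)
C/d(2, -1*1*4) = (I*sqrt(11))/(1/(-1*1*4)) = (I*sqrt(11))/(1/(-1*4)) = (I*sqrt(11))/(1/(-4)) = (I*sqrt(11))/(-1/4) = -4*I*sqrt(11)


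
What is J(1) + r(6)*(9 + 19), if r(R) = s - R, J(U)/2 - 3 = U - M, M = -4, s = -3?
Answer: -236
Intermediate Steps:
J(U) = 14 + 2*U (J(U) = 6 + 2*(U - 1*(-4)) = 6 + 2*(U + 4) = 6 + 2*(4 + U) = 6 + (8 + 2*U) = 14 + 2*U)
r(R) = -3 - R
J(1) + r(6)*(9 + 19) = (14 + 2*1) + (-3 - 1*6)*(9 + 19) = (14 + 2) + (-3 - 6)*28 = 16 - 9*28 = 16 - 252 = -236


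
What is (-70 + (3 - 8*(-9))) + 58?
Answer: 63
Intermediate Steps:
(-70 + (3 - 8*(-9))) + 58 = (-70 + (3 + 72)) + 58 = (-70 + 75) + 58 = 5 + 58 = 63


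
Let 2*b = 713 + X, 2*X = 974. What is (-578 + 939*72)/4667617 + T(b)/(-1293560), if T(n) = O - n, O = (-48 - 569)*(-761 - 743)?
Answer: -530236414407/754730330815 ≈ -0.70255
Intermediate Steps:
X = 487 (X = (½)*974 = 487)
b = 600 (b = (713 + 487)/2 = (½)*1200 = 600)
O = 927968 (O = -617*(-1504) = 927968)
T(n) = 927968 - n
(-578 + 939*72)/4667617 + T(b)/(-1293560) = (-578 + 939*72)/4667617 + (927968 - 1*600)/(-1293560) = (-578 + 67608)*(1/4667617) + (927968 - 600)*(-1/1293560) = 67030*(1/4667617) + 927368*(-1/1293560) = 67030/4667617 - 115921/161695 = -530236414407/754730330815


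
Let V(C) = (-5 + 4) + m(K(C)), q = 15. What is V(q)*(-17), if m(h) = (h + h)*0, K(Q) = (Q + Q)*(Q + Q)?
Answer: 17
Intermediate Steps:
K(Q) = 4*Q**2 (K(Q) = (2*Q)*(2*Q) = 4*Q**2)
m(h) = 0 (m(h) = (2*h)*0 = 0)
V(C) = -1 (V(C) = (-5 + 4) + 0 = -1 + 0 = -1)
V(q)*(-17) = -1*(-17) = 17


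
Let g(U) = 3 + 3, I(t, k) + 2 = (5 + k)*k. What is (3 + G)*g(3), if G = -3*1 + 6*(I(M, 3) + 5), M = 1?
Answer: 972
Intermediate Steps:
I(t, k) = -2 + k*(5 + k) (I(t, k) = -2 + (5 + k)*k = -2 + k*(5 + k))
G = 159 (G = -3*1 + 6*((-2 + 3² + 5*3) + 5) = -3 + 6*((-2 + 9 + 15) + 5) = -3 + 6*(22 + 5) = -3 + 6*27 = -3 + 162 = 159)
g(U) = 6
(3 + G)*g(3) = (3 + 159)*6 = 162*6 = 972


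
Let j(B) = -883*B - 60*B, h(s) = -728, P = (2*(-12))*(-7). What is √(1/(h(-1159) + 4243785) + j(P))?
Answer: I*√58207993169227031/606151 ≈ 398.02*I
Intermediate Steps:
P = 168 (P = -24*(-7) = 168)
j(B) = -943*B
√(1/(h(-1159) + 4243785) + j(P)) = √(1/(-728 + 4243785) - 943*168) = √(1/4243057 - 158424) = √(-672202062167/4243057) = I*√58207993169227031/606151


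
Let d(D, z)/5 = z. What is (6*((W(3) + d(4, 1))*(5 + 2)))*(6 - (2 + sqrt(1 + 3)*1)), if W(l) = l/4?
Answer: 483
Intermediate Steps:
W(l) = l/4 (W(l) = l*(1/4) = l/4)
d(D, z) = 5*z
(6*((W(3) + d(4, 1))*(5 + 2)))*(6 - (2 + sqrt(1 + 3)*1)) = (6*(((1/4)*3 + 5*1)*(5 + 2)))*(6 - (2 + sqrt(1 + 3)*1)) = (6*((3/4 + 5)*7))*(6 - (2 + sqrt(4)*1)) = (6*((23/4)*7))*(6 - (2 + 2*1)) = (6*(161/4))*(6 - (2 + 2)) = 483*(6 - 1*4)/2 = 483*(6 - 4)/2 = (483/2)*2 = 483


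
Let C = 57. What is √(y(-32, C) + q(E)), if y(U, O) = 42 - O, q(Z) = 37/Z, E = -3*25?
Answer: I*√3486/15 ≈ 3.9362*I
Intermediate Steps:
E = -75
√(y(-32, C) + q(E)) = √((42 - 1*57) + 37/(-75)) = √((42 - 57) + 37*(-1/75)) = √(-15 - 37/75) = √(-1162/75) = I*√3486/15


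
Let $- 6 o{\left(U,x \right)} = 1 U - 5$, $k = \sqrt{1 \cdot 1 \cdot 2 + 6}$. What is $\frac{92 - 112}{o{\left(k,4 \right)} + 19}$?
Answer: $- \frac{14280}{14153} - \frac{240 \sqrt{2}}{14153} \approx -1.033$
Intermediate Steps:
$k = 2 \sqrt{2}$ ($k = \sqrt{1 \cdot 2 + 6} = \sqrt{2 + 6} = \sqrt{8} = 2 \sqrt{2} \approx 2.8284$)
$o{\left(U,x \right)} = \frac{5}{6} - \frac{U}{6}$ ($o{\left(U,x \right)} = - \frac{1 U - 5}{6} = - \frac{U - 5}{6} = - \frac{-5 + U}{6} = \frac{5}{6} - \frac{U}{6}$)
$\frac{92 - 112}{o{\left(k,4 \right)} + 19} = \frac{92 - 112}{\left(\frac{5}{6} - \frac{2 \sqrt{2}}{6}\right) + 19} = \frac{1}{\left(\frac{5}{6} - \frac{\sqrt{2}}{3}\right) + 19} \left(-20\right) = \frac{1}{\frac{119}{6} - \frac{\sqrt{2}}{3}} \left(-20\right) = - \frac{20}{\frac{119}{6} - \frac{\sqrt{2}}{3}}$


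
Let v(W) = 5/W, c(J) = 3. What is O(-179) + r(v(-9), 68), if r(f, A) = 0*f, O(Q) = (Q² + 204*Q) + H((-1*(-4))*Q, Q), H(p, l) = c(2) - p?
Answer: -3756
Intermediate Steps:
H(p, l) = 3 - p
O(Q) = 3 + Q² + 200*Q (O(Q) = (Q² + 204*Q) + (3 - (-1*(-4))*Q) = (Q² + 204*Q) + (3 - 4*Q) = 3 + Q² + 200*Q)
r(f, A) = 0
O(-179) + r(v(-9), 68) = (3 + (-179)² + 200*(-179)) + 0 = (3 + 32041 - 35800) + 0 = -3756 + 0 = -3756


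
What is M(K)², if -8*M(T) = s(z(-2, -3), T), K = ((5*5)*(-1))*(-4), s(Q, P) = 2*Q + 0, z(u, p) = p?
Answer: 9/16 ≈ 0.56250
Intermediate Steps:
s(Q, P) = 2*Q
K = 100 (K = (25*(-1))*(-4) = -25*(-4) = 100)
M(T) = ¾ (M(T) = -(-3)/4 = -⅛*(-6) = ¾)
M(K)² = (¾)² = 9/16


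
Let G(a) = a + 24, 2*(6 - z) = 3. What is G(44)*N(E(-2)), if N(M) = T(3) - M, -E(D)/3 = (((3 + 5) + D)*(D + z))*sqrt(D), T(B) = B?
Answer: 204 + 3060*I*sqrt(2) ≈ 204.0 + 4327.5*I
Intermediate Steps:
z = 9/2 (z = 6 - 1/2*3 = 6 - 3/2 = 9/2 ≈ 4.5000)
G(a) = 24 + a
E(D) = -3*sqrt(D)*(8 + D)*(9/2 + D) (E(D) = -3*((3 + 5) + D)*(D + 9/2)*sqrt(D) = -3*(8 + D)*(9/2 + D)*sqrt(D) = -3*sqrt(D)*(8 + D)*(9/2 + D))
N(M) = 3 - M
G(44)*N(E(-2)) = (24 + 44)*(3 - sqrt(-2)*(-108 - 3*(-2)**2 - 75/2*(-2))) = 68*(3 - I*sqrt(2)*(-108 - 3*4 + 75)) = 68*(3 - I*sqrt(2)*(-108 - 12 + 75)) = 68*(3 - I*sqrt(2)*(-45)) = 68*(3 - (-45)*I*sqrt(2)) = 68*(3 + 45*I*sqrt(2)) = 204 + 3060*I*sqrt(2)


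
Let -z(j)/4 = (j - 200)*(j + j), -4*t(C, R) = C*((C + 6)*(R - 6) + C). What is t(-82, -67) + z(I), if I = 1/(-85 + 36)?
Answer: 268960845/2401 ≈ 1.1202e+5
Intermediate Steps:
t(C, R) = -C*(C + (-6 + R)*(6 + C))/4 (t(C, R) = -C*((C + 6)*(R - 6) + C)/4 = -C*((6 + C)*(-6 + R) + C)/4 = -C*((-6 + R)*(6 + C) + C)/4 = -C*(C + (-6 + R)*(6 + C))/4)
I = -1/49 (I = 1/(-49) = -1/49 ≈ -0.020408)
z(j) = -8*j*(-200 + j) (z(j) = -4*(j - 200)*(j + j) = -4*(-200 + j)*2*j = -8*j*(-200 + j))
t(-82, -67) + z(I) = (¼)*(-82)*(36 - 6*(-67) + 5*(-82) - 1*(-82)*(-67)) + 8*(-1/49)*(200 - 1*(-1/49)) = (¼)*(-82)*(36 + 402 - 410 - 5494) + 8*(-1/49)*(200 + 1/49) = (¼)*(-82)*(-5466) + 8*(-1/49)*(9801/49) = 112053 - 78408/2401 = 268960845/2401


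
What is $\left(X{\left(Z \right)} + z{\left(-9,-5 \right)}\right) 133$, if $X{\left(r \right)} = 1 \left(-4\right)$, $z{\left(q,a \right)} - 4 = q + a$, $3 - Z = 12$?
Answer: $-1862$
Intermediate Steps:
$Z = -9$ ($Z = 3 - 12 = -9$)
$z{\left(q,a \right)} = 4 + a + q$ ($z{\left(q,a \right)} = 4 + \left(q + a\right) = 4 + \left(a + q\right) = 4 + a + q$)
$X{\left(r \right)} = -4$
$\left(X{\left(Z \right)} + z{\left(-9,-5 \right)}\right) 133 = \left(-4 - 10\right) 133 = \left(-14\right) 133 = -1862$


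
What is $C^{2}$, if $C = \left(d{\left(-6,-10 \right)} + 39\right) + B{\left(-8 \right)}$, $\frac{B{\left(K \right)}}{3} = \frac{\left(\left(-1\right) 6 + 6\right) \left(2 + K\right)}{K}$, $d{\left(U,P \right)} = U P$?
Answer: $9801$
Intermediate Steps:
$d{\left(U,P \right)} = P U$
$B{\left(K \right)} = 0$ ($B{\left(K \right)} = 3 \frac{\left(\left(-1\right) 6 + 6\right) \left(2 + K\right)}{K} = 3 \frac{\left(-6 + 6\right) \left(2 + K\right)}{K} = 3 \frac{0 \left(2 + K\right)}{K} = 3 \frac{0}{K} = 3 \cdot 0 = 0$)
$C = 99$ ($C = \left(\left(-10\right) \left(-6\right) + 39\right) + 0 = \left(60 + 39\right) + 0 = 99 + 0 = 99$)
$C^{2} = 99^{2} = 9801$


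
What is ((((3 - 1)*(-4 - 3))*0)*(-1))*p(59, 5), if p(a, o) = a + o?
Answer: 0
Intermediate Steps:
((((3 - 1)*(-4 - 3))*0)*(-1))*p(59, 5) = ((((3 - 1)*(-4 - 3))*0)*(-1))*(59 + 5) = (((2*(-7))*0)*(-1))*64 = (-14*0*(-1))*64 = (0*(-1))*64 = 0*64 = 0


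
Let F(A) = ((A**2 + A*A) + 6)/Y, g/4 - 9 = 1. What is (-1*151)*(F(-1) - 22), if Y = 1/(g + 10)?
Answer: -57078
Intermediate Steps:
g = 40 (g = 36 + 4*1 = 36 + 4 = 40)
Y = 1/50 (Y = 1/(40 + 10) = 1/50 ≈ 0.020000)
F(A) = 300 + 100*A**2 (F(A) = ((A**2 + A*A) + 6)/(1/50) = ((A**2 + A**2) + 6)*50 = (2*A**2 + 6)*50 = (6 + 2*A**2)*50 = 300 + 100*A**2)
(-1*151)*(F(-1) - 22) = (-1*151)*((300 + 100*(-1)**2) - 22) = -151*((300 + 100*1) - 22) = -151*((300 + 100) - 22) = -151*(400 - 22) = -151*378 = -57078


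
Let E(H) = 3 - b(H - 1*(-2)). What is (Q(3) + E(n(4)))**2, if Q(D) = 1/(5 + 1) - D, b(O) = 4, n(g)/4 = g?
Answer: 529/36 ≈ 14.694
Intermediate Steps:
n(g) = 4*g
Q(D) = 1/6 - D
E(H) = -1 (E(H) = 3 - 1*4 = 3 - 4 = -1)
(Q(3) + E(n(4)))**2 = ((1/6 - 1*3) - 1)**2 = ((1/6 - 3) - 1)**2 = (-17/6 - 1)**2 = (-23/6)**2 = 529/36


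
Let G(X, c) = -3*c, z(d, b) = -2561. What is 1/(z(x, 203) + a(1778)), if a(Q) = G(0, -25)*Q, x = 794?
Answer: 1/130789 ≈ 7.6459e-6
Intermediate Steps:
a(Q) = 75*Q (a(Q) = (-3*(-25))*Q = 75*Q)
1/(z(x, 203) + a(1778)) = 1/(-2561 + 75*1778) = 1/(-2561 + 133350) = 1/130789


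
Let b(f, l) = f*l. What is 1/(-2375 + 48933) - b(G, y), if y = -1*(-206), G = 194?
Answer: -1860643911/46558 ≈ -39964.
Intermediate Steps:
y = 206
1/(-2375 + 48933) - b(G, y) = 1/(-2375 + 48933) - 194*206 = 1/46558 - 1*39964 = 1/46558 - 39964 = -1860643911/46558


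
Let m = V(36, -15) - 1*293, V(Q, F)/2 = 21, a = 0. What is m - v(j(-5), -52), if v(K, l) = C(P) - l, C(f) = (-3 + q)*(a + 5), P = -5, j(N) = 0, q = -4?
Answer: -268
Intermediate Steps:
V(Q, F) = 42 (V(Q, F) = 2*21 = 42)
m = -251 (m = 42 - 1*293 = 42 - 293 = -251)
C(f) = -35 (C(f) = (-3 - 4)*(0 + 5) = -7*5 = -35)
v(K, l) = -35 - l
m - v(j(-5), -52) = -251 - (-35 - 1*(-52)) = -251 - (-35 + 52) = -251 - 1*17 = -251 - 17 = -268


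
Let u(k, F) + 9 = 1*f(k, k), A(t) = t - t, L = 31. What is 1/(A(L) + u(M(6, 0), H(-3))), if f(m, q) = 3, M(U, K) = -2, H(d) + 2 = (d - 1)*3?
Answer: -⅙ ≈ -0.16667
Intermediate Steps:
H(d) = -5 + 3*d (H(d) = -2 + (d - 1)*3 = -2 + (-1 + d)*3 = -2 + (-3 + 3*d) = -5 + 3*d)
A(t) = 0
u(k, F) = -6 (u(k, F) = -9 + 1*3 = -9 + 3 = -6)
1/(A(L) + u(M(6, 0), H(-3))) = 1/(0 - 6) = 1/(-6) = -⅙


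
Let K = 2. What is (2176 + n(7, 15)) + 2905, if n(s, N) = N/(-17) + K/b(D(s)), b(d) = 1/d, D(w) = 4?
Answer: 86498/17 ≈ 5088.1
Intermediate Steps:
n(s, N) = 8 - N/17 (n(s, N) = N/(-17) + 2/(1/4) = N*(-1/17) + 2/(¼) = -N/17 + 2*4 = -N/17 + 8 = 8 - N/17)
(2176 + n(7, 15)) + 2905 = (2176 + (8 - 1/17*15)) + 2905 = (2176 + (8 - 15/17)) + 2905 = (2176 + 121/17) + 2905 = 37113/17 + 2905 = 86498/17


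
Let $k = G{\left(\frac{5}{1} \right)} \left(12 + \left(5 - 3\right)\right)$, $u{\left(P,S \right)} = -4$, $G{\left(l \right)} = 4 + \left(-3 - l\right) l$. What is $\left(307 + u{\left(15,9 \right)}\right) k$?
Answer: $-152712$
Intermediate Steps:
$G{\left(l \right)} = 4 + l \left(-3 - l\right)$
$k = -504$ ($k = \left(4 - \left(\frac{5}{1}\right)^{2} - 3 \cdot \frac{5}{1}\right) \left(12 + \left(5 - 3\right)\right) = \left(4 - \left(5 \cdot 1\right)^{2} - 3 \cdot 5 \cdot 1\right) \left(12 + 2\right) = \left(4 - 5^{2} - 15\right) 14 = \left(4 - 25 - 15\right) 14 = \left(-36\right) 14 = -504$)
$\left(307 + u{\left(15,9 \right)}\right) k = \left(307 - 4\right) \left(-504\right) = 303 \left(-504\right) = -152712$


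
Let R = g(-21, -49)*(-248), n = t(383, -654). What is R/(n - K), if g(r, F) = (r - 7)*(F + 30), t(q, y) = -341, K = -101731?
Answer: -65968/50695 ≈ -1.3013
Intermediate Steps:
n = -341
g(r, F) = (-7 + r)*(30 + F)
R = -131936 (R = (-210 - 7*(-49) + 30*(-21) - 49*(-21))*(-248) = (-210 + 343 - 630 + 1029)*(-248) = 532*(-248) = -131936)
R/(n - K) = -131936/(-341 - 1*(-101731)) = -131936/(-341 + 101731) = -131936/101390 = -131936*1/101390 = -65968/50695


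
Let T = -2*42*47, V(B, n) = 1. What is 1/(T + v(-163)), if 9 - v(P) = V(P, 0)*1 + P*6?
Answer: -1/2962 ≈ -0.00033761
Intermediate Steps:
T = -3948 (T = -84*47 = -3948)
v(P) = 8 - 6*P (v(P) = 9 - (1*1 + P*6) = 9 - (1 + 6*P) = 9 + (-1 - 6*P) = 8 - 6*P)
1/(T + v(-163)) = 1/(-3948 + (8 - 6*(-163))) = 1/(-3948 + (8 + 978)) = 1/(-3948 + 986) = 1/(-2962) = -1/2962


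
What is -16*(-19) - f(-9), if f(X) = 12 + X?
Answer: 301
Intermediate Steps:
-16*(-19) - f(-9) = -16*(-19) - (12 - 9) = 304 - 1*3 = 304 - 3 = 301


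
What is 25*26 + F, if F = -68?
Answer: 582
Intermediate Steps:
25*26 + F = 25*26 - 68 = 650 - 68 = 582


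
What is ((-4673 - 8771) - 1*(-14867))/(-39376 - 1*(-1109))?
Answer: -1423/38267 ≈ -0.037186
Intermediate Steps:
((-4673 - 8771) - 1*(-14867))/(-39376 - 1*(-1109)) = (-13444 + 14867)/(-39376 + 1109) = 1423/(-38267) = 1423*(-1/38267) = -1423/38267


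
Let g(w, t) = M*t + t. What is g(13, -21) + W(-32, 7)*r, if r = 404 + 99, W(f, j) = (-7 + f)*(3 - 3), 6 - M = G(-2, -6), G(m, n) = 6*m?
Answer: -399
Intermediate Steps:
M = 18 (M = 6 - 6*(-2) = 6 - 1*(-12) = 6 + 12 = 18)
W(f, j) = 0 (W(f, j) = (-7 + f)*0 = 0)
r = 503
g(w, t) = 19*t (g(w, t) = 18*t + t = 19*t)
g(13, -21) + W(-32, 7)*r = 19*(-21) + 0*503 = -399 + 0 = -399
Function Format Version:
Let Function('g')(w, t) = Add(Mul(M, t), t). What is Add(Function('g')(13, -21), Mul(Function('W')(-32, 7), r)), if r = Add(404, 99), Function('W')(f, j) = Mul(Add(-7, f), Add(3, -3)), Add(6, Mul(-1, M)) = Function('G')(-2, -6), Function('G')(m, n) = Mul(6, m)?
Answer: -399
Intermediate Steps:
M = 18 (M = Add(6, Mul(-1, Mul(6, -2))) = Add(6, Mul(-1, -12)) = Add(6, 12) = 18)
Function('W')(f, j) = 0 (Function('W')(f, j) = Mul(Add(-7, f), 0) = 0)
r = 503
Function('g')(w, t) = Mul(19, t) (Function('g')(w, t) = Add(Mul(18, t), t) = Mul(19, t))
Add(Function('g')(13, -21), Mul(Function('W')(-32, 7), r)) = Add(Mul(19, -21), Mul(0, 503)) = Add(-399, 0) = -399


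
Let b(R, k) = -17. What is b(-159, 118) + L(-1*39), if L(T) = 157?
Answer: 140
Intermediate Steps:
b(-159, 118) + L(-1*39) = -17 + 157 = 140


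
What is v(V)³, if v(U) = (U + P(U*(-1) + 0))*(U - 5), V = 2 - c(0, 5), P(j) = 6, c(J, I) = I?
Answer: -13824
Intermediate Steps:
V = -3 (V = 2 - 1*5 = 2 - 5 = -3)
v(U) = (-5 + U)*(6 + U) (v(U) = (U + 6)*(U - 5) = (6 + U)*(-5 + U) = (-5 + U)*(6 + U))
v(V)³ = (-30 - 3 + (-3)²)³ = (-30 - 3 + 9)³ = (-24)³ = -13824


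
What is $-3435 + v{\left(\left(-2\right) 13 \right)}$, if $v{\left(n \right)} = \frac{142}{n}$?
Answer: $- \frac{44726}{13} \approx -3440.5$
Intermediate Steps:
$-3435 + v{\left(\left(-2\right) 13 \right)} = -3435 + \frac{142}{\left(-2\right) 13} = -3435 + \frac{142}{-26} = -3435 + 142 \left(- \frac{1}{26}\right) = -3435 - \frac{71}{13} = - \frac{44726}{13}$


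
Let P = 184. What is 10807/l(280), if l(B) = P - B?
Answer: -10807/96 ≈ -112.57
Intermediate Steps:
l(B) = 184 - B
10807/l(280) = 10807/(184 - 1*280) = 10807/(184 - 280) = 10807/(-96) = 10807*(-1/96) = -10807/96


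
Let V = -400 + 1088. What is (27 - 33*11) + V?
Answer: 352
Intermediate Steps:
V = 688
(27 - 33*11) + V = (27 - 33*11) + 688 = (27 - 363) + 688 = -336 + 688 = 352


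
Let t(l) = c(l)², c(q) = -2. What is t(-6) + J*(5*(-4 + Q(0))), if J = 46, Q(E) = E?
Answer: -916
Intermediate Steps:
t(l) = 4 (t(l) = (-2)² = 4)
t(-6) + J*(5*(-4 + Q(0))) = 4 + 46*(5*(-4 + 0)) = 4 + 46*(5*(-4)) = 4 + 46*(-20) = 4 - 920 = -916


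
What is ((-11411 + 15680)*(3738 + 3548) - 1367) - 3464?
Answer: 31099103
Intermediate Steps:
((-11411 + 15680)*(3738 + 3548) - 1367) - 3464 = (4269*7286 - 1367) - 3464 = (31103934 - 1367) - 3464 = 31102567 - 3464 = 31099103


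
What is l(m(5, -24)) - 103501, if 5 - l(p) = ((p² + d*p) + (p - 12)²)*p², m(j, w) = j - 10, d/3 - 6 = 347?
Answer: 21029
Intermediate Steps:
d = 1059 (d = 18 + 3*347 = 18 + 1041 = 1059)
m(j, w) = -10 + j
l(p) = 5 - p²*(p² + (-12 + p)² + 1059*p) (l(p) = 5 - ((p² + 1059*p) + (p - 12)²)*p² = 5 - ((p² + 1059*p) + (-12 + p)²)*p² = 5 - (p² + (-12 + p)² + 1059*p)*p² = 5 - p²*(p² + (-12 + p)² + 1059*p))
l(m(5, -24)) - 103501 = (5 - 1035*(-10 + 5)³ - 144*(-10 + 5)² - 2*(-10 + 5)⁴) - 103501 = (5 - 1035*(-5)³ - 144*(-5)² - 2*(-5)⁴) - 103501 = (5 - 1035*(-125) - 144*25 - 2*625) - 103501 = (5 + 129375 - 3600 - 1250) - 103501 = 124530 - 103501 = 21029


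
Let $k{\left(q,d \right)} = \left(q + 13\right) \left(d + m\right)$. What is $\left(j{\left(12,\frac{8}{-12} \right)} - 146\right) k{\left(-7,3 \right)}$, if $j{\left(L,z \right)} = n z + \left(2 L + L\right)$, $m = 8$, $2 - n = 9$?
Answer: $-6952$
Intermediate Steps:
$n = -7$ ($n = 2 - 9 = -7$)
$k{\left(q,d \right)} = \left(8 + d\right) \left(13 + q\right)$ ($k{\left(q,d \right)} = \left(q + 13\right) \left(d + 8\right) = \left(13 + q\right) \left(8 + d\right) = \left(8 + d\right) \left(13 + q\right)$)
$j{\left(L,z \right)} = - 7 z + 3 L$ ($j{\left(L,z \right)} = - 7 z + \left(2 L + L\right) = - 7 z + 3 L$)
$\left(j{\left(12,\frac{8}{-12} \right)} - 146\right) k{\left(-7,3 \right)} = \left(\left(- 7 \frac{8}{-12} + 3 \cdot 12\right) - 146\right) \left(104 + 8 \left(-7\right) + 13 \cdot 3 + 3 \left(-7\right)\right) = \left(\left(- 7 \cdot 8 \left(- \frac{1}{12}\right) + 36\right) - 146\right) \left(104 - 56 + 39 - 21\right) = \left(\left(\left(-7\right) \left(- \frac{2}{3}\right) + 36\right) - 146\right) 66 = \left(\left(\frac{14}{3} + 36\right) - 146\right) 66 = \left(\frac{122}{3} - 146\right) 66 = \left(- \frac{316}{3}\right) 66 = -6952$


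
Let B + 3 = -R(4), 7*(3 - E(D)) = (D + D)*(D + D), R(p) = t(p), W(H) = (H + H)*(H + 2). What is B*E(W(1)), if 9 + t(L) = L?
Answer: -246/7 ≈ -35.143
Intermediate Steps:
W(H) = 2*H*(2 + H) (W(H) = (2*H)*(2 + H) = 2*H*(2 + H))
t(L) = -9 + L
R(p) = -9 + p
E(D) = 3 - 4*D²/7 (E(D) = 3 - (D + D)*(D + D)/7 = 3 - 2*D*2*D/7 = 3 - 4*D²/7)
B = 2 (B = -3 - (-9 + 4) = -3 - 1*(-5) = -3 + 5 = 2)
B*E(W(1)) = 2*(3 - 4*4*(2 + 1)²/7) = 2*(3 - 4*(2*1*3)²/7) = 2*(3 - 4/7*6²) = 2*(3 - 4/7*36) = 2*(3 - 144/7) = 2*(-123/7) = -246/7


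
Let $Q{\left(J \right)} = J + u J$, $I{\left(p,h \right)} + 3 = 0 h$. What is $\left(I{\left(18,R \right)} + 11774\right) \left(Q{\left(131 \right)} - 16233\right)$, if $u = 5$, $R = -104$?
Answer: $-181826637$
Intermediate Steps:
$I{\left(p,h \right)} = -3$ ($I{\left(p,h \right)} = -3 + 0 h = -3 + 0 = -3$)
$Q{\left(J \right)} = 6 J$ ($Q{\left(J \right)} = J + 5 J = 6 J$)
$\left(I{\left(18,R \right)} + 11774\right) \left(Q{\left(131 \right)} - 16233\right) = \left(-3 + 11774\right) \left(6 \cdot 131 - 16233\right) = 11771 \left(786 - 16233\right) = 11771 \left(-15447\right) = -181826637$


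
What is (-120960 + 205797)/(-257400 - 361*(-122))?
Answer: -84837/213358 ≈ -0.39763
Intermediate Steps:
(-120960 + 205797)/(-257400 - 361*(-122)) = 84837/(-257400 + 44042) = 84837/(-213358) = 84837*(-1/213358) = -84837/213358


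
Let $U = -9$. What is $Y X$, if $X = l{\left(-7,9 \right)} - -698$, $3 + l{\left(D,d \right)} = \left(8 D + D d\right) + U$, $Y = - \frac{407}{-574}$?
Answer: $\frac{32967}{82} \approx 402.04$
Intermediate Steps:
$Y = \frac{407}{574}$ ($Y = \left(-407\right) \left(- \frac{1}{574}\right) = \frac{407}{574} \approx 0.70906$)
$l{\left(D,d \right)} = -12 + 8 D + D d$ ($l{\left(D,d \right)} = -3 - \left(9 - 8 D - D d\right) = -3 + \left(-9 + 8 D + D d\right) = -12 + 8 D + D d$)
$X = 567$ ($X = \left(-12 + 8 \left(-7\right) - 63\right) - -698 = \left(-12 - 56 - 63\right) + 698 = -131 + 698 = 567$)
$Y X = \frac{407}{574} \cdot 567 = \frac{32967}{82}$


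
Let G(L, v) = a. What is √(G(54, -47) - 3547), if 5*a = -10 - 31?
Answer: 4*I*√5555/5 ≈ 59.625*I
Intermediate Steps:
a = -41/5 (a = (-10 - 31)/5 = (⅕)*(-41) = -41/5 ≈ -8.2000)
G(L, v) = -41/5
√(G(54, -47) - 3547) = √(-41/5 - 3547) = √(-17776/5) = 4*I*√5555/5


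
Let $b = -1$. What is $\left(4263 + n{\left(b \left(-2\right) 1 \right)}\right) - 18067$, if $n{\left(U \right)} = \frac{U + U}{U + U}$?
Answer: $-13803$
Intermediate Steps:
$n{\left(U \right)} = 1$ ($n{\left(U \right)} = \frac{2 U}{2 U} = 2 U \frac{1}{2 U} = 1$)
$\left(4263 + n{\left(b \left(-2\right) 1 \right)}\right) - 18067 = \left(4263 + 1\right) - 18067 = 4264 - 18067 = -13803$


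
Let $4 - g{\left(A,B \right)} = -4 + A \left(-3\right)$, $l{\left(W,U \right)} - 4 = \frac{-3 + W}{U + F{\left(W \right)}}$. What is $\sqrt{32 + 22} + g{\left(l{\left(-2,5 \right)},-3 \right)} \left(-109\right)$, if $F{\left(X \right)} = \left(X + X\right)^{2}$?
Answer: $- \frac{14715}{7} + 3 \sqrt{6} \approx -2094.8$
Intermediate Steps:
$F{\left(X \right)} = 4 X^{2}$ ($F{\left(X \right)} = \left(2 X\right)^{2} = 4 X^{2}$)
$l{\left(W,U \right)} = 4 + \frac{-3 + W}{U + 4 W^{2}}$
$g{\left(A,B \right)} = 8 + 3 A$ ($g{\left(A,B \right)} = 4 - \left(-4 + A \left(-3\right)\right) = 4 - \left(-4 - 3 A\right) = 4 + \left(4 + 3 A\right) = 8 + 3 A$)
$\sqrt{32 + 22} + g{\left(l{\left(-2,5 \right)},-3 \right)} \left(-109\right) = \sqrt{32 + 22} + \left(8 + 3 \frac{-3 - 2 + 4 \cdot 5 + 16 \left(-2\right)^{2}}{5 + 4 \left(-2\right)^{2}}\right) \left(-109\right) = \sqrt{54} + \left(8 + 3 \frac{-3 - 2 + 20 + 16 \cdot 4}{5 + 4 \cdot 4}\right) \left(-109\right) = 3 \sqrt{6} + \left(8 + 3 \frac{-3 - 2 + 20 + 64}{5 + 16}\right) \left(-109\right) = 3 \sqrt{6} + \left(8 + 3 \cdot \frac{1}{21} \cdot 79\right) \left(-109\right) = 3 \sqrt{6} + \left(8 + 3 \cdot \frac{79}{21}\right) \left(-109\right) = 3 \sqrt{6} + \left(8 + \frac{79}{7}\right) \left(-109\right) = 3 \sqrt{6} + \frac{135}{7} \left(-109\right) = 3 \sqrt{6} - \frac{14715}{7} = - \frac{14715}{7} + 3 \sqrt{6}$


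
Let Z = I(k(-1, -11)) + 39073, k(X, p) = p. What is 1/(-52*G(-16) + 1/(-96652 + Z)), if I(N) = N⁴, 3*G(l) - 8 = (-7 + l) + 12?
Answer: 42938/2232775 ≈ 0.019231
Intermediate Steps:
G(l) = 13/3 + l/3 (G(l) = 8/3 + ((-7 + l) + 12)/3 = 8/3 + (5 + l)/3 = 8/3 + (5/3 + l/3) = 13/3 + l/3)
Z = 53714 (Z = (-11)⁴ + 39073 = 14641 + 39073 = 53714)
1/(-52*G(-16) + 1/(-96652 + Z)) = 1/(-52*(13/3 + (⅓)*(-16)) + 1/(-96652 + 53714)) = 1/(-52*(13/3 - 16/3) + 1/(-42938)) = 1/(-52*(-1) - 1/42938) = 1/(52 - 1/42938) = 1/(2232775/42938) = 42938/2232775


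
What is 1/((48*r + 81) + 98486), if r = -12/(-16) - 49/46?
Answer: 23/2266693 ≈ 1.0147e-5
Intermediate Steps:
r = -29/92 (r = -12*(-1/16) - 49*1/46 = ¾ - 49/46 = -29/92 ≈ -0.31522)
1/((48*r + 81) + 98486) = 1/((48*(-29/92) + 81) + 98486) = 1/((-348/23 + 81) + 98486) = 1/(1515/23 + 98486) = 1/(2266693/23) = 23/2266693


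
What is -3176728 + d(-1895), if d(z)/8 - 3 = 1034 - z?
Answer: -3153272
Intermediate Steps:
d(z) = 8296 - 8*z (d(z) = 24 + 8*(1034 - z) = 24 + (8272 - 8*z) = 8296 - 8*z)
-3176728 + d(-1895) = -3176728 + (8296 - 8*(-1895)) = -3176728 + (8296 + 15160) = -3176728 + 23456 = -3153272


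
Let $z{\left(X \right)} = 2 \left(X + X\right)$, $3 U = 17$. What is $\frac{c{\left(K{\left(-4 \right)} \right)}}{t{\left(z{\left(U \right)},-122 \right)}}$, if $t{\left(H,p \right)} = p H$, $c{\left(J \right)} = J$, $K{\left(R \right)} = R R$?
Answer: $- \frac{6}{1037} \approx -0.0057859$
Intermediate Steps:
$K{\left(R \right)} = R^{2}$
$U = \frac{17}{3}$ ($U = \frac{1}{3} \cdot 17 = \frac{17}{3} \approx 5.6667$)
$z{\left(X \right)} = 4 X$ ($z{\left(X \right)} = 2 \cdot 2 X = 4 X$)
$t{\left(H,p \right)} = H p$
$\frac{c{\left(K{\left(-4 \right)} \right)}}{t{\left(z{\left(U \right)},-122 \right)}} = \frac{\left(-4\right)^{2}}{4 \cdot \frac{17}{3} \left(-122\right)} = \frac{16}{\frac{68}{3} \left(-122\right)} = \frac{16}{- \frac{8296}{3}} = 16 \left(- \frac{3}{8296}\right) = - \frac{6}{1037}$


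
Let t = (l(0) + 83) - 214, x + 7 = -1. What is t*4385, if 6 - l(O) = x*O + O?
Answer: -548125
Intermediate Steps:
x = -8 (x = -7 - 1 = -8)
l(O) = 6 + 7*O (l(O) = 6 - (-8*O + O) = 6 - (-7)*O = 6 + 7*O)
t = -125 (t = ((6 + 7*0) + 83) - 214 = ((6 + 0) + 83) - 214 = (6 + 83) - 214 = 89 - 214 = -125)
t*4385 = -125*4385 = -548125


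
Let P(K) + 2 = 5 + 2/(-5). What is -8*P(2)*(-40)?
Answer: 832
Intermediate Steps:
P(K) = 13/5 (P(K) = -2 + (5 + 2/(-5)) = -2 + (5 + 2*(-⅕)) = -2 + (5 - ⅖) = -2 + 23/5 = 13/5)
-8*P(2)*(-40) = -8*13/5*(-40) = -104/5*(-40) = 832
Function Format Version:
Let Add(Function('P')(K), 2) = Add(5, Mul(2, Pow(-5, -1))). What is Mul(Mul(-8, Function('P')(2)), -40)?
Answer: 832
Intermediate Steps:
Function('P')(K) = Rational(13, 5) (Function('P')(K) = Add(-2, Add(5, Mul(2, Pow(-5, -1)))) = Add(-2, Add(5, Mul(2, Rational(-1, 5)))) = Add(-2, Add(5, Rational(-2, 5))) = Add(-2, Rational(23, 5)) = Rational(13, 5))
Mul(Mul(-8, Function('P')(2)), -40) = Mul(Mul(-8, Rational(13, 5)), -40) = Mul(Rational(-104, 5), -40) = 832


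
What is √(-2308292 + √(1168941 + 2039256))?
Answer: √(-2308292 + √3208197) ≈ 1518.7*I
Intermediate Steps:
√(-2308292 + √(1168941 + 2039256)) = √(-2308292 + √3208197)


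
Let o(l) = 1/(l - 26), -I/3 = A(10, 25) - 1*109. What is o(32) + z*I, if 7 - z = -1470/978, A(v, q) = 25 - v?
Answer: 2345275/978 ≈ 2398.0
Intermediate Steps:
I = 282 (I = -3*((25 - 1*10) - 1*109) = -3*((25 - 10) - 109) = -3*(15 - 109) = -3*(-94) = 282)
o(l) = 1/(-26 + l)
z = 1386/163 (z = 7 - (-1)*1470/978 = 7 - (-1)*1470*(1/978) = 7 - (-1)*245/163 = 7 - 1*(-245/163) = 7 + 245/163 = 1386/163 ≈ 8.5031)
o(32) + z*I = 1/(-26 + 32) + (1386/163)*282 = 1/6 + 390852/163 = 2345275/978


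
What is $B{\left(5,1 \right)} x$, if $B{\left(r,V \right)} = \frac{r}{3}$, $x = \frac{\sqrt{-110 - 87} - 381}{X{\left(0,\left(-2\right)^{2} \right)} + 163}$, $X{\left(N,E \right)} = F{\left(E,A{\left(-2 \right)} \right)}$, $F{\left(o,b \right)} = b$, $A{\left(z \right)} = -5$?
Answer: $- \frac{635}{158} + \frac{5 i \sqrt{197}}{474} \approx -4.019 + 0.14806 i$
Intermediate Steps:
$X{\left(N,E \right)} = -5$
$x = - \frac{381}{158} + \frac{i \sqrt{197}}{158}$ ($x = \frac{\sqrt{-110 - 87} - 381}{-5 + 163} = \frac{\sqrt{-197} - 381}{158} = \left(i \sqrt{197} - 381\right) \frac{1}{158} = \left(-381 + i \sqrt{197}\right) \frac{1}{158} = - \frac{381}{158} + \frac{i \sqrt{197}}{158} \approx -2.4114 + 0.088833 i$)
$B{\left(r,V \right)} = \frac{r}{3}$ ($B{\left(r,V \right)} = r \frac{1}{3} = \frac{r}{3}$)
$B{\left(5,1 \right)} x = \frac{1}{3} \cdot 5 \left(- \frac{381}{158} + \frac{i \sqrt{197}}{158}\right) = \frac{5 \left(- \frac{381}{158} + \frac{i \sqrt{197}}{158}\right)}{3} = - \frac{635}{158} + \frac{5 i \sqrt{197}}{474}$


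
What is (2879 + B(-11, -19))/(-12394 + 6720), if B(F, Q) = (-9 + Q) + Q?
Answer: -1416/2837 ≈ -0.49912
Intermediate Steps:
B(F, Q) = -9 + 2*Q
(2879 + B(-11, -19))/(-12394 + 6720) = (2879 + (-9 + 2*(-19)))/(-12394 + 6720) = (2879 + (-9 - 38))/(-5674) = (2879 - 47)*(-1/5674) = 2832*(-1/5674) = -1416/2837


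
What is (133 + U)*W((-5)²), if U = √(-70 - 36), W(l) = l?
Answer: 3325 + 25*I*√106 ≈ 3325.0 + 257.39*I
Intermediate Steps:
U = I*√106 (U = √(-106) = I*√106 ≈ 10.296*I)
(133 + U)*W((-5)²) = (133 + I*√106)*(-5)² = (133 + I*√106)*25 = 3325 + 25*I*√106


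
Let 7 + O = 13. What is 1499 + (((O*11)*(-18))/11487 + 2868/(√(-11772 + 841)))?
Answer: 5739275/3829 - 2868*I*√10931/10931 ≈ 1498.9 - 27.431*I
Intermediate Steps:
O = 6 (O = -7 + 13 = 6)
1499 + (((O*11)*(-18))/11487 + 2868/(√(-11772 + 841))) = 1499 + (((6*11)*(-18))/11487 + 2868/(√(-11772 + 841))) = 1499 + ((66*(-18))*(1/11487) + 2868/(√(-10931))) = 1499 + (-1188*1/11487 + 2868/((I*√10931))) = 1499 + (-396/3829 + 2868*(-I*√10931/10931)) = 1499 + (-396/3829 - 2868*I*√10931/10931) = 5739275/3829 - 2868*I*√10931/10931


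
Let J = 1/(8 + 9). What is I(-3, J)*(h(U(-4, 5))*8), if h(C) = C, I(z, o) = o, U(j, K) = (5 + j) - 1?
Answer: 0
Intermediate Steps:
U(j, K) = 4 + j
J = 1/17 ≈ 0.058824
I(-3, J)*(h(U(-4, 5))*8) = ((4 - 4)*8)/17 = (0*8)/17 = (1/17)*0 = 0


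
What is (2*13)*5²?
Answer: 650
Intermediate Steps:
(2*13)*5² = 26*25 = 650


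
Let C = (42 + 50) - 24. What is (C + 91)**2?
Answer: 25281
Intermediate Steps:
C = 68 (C = 92 - 24 = 68)
(C + 91)**2 = (68 + 91)**2 = 159**2 = 25281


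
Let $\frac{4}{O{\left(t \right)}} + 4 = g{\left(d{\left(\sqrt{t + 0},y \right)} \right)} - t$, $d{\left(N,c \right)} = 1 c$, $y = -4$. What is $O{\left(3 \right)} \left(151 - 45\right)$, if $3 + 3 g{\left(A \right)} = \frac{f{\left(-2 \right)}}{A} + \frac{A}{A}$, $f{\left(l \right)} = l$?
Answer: $- \frac{848}{15} \approx -56.533$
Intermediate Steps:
$d{\left(N,c \right)} = c$
$g{\left(A \right)} = - \frac{2}{3} - \frac{2}{3 A}$ ($g{\left(A \right)} = -1 + \frac{- \frac{2}{A} + \frac{A}{A}}{3} = -1 + \frac{- \frac{2}{A} + 1}{3} = -1 + \frac{1 - \frac{2}{A}}{3} = -1 + \left(\frac{1}{3} - \frac{2}{3 A}\right) = - \frac{2}{3} - \frac{2}{3 A}$)
$O{\left(t \right)} = \frac{4}{- \frac{9}{2} - t}$ ($O{\left(t \right)} = \frac{4}{-4 - \left(t - \frac{2 \left(-1 - -4\right)}{3 \left(-4\right)}\right)} = \frac{4}{-4 - \left(t + \frac{-1 + 4}{6}\right)} = \frac{4}{-4 - \left(\frac{1}{2} + t\right)} = \frac{4}{- \frac{9}{2} - t}$)
$O{\left(3 \right)} \left(151 - 45\right) = - \frac{8}{9 + 2 \cdot 3} \left(151 - 45\right) = - \frac{8}{9 + 6} \cdot 106 = - \frac{8}{15} \cdot 106 = \left(-8\right) \frac{1}{15} \cdot 106 = \left(- \frac{8}{15}\right) 106 = - \frac{848}{15}$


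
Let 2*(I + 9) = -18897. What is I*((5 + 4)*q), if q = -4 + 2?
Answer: 170235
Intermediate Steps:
I = -18915/2 (I = -9 + (½)*(-18897) = -9 - 18897/2 = -18915/2 ≈ -9457.5)
q = -2
I*((5 + 4)*q) = -18915*(5 + 4)*(-2)/2 = -170235*(-2)/2 = -18915/2*(-18) = 170235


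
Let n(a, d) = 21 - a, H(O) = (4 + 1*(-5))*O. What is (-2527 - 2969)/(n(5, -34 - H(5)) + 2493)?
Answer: -5496/2509 ≈ -2.1905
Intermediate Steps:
H(O) = -O (H(O) = (4 - 5)*O = -O)
(-2527 - 2969)/(n(5, -34 - H(5)) + 2493) = (-2527 - 2969)/((21 - 1*5) + 2493) = -5496/((21 - 5) + 2493) = -5496/(16 + 2493) = -5496/2509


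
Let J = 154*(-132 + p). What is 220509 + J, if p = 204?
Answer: 231597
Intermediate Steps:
J = 11088 (J = 154*(-132 + 204) = 154*72 = 11088)
220509 + J = 220509 + 11088 = 231597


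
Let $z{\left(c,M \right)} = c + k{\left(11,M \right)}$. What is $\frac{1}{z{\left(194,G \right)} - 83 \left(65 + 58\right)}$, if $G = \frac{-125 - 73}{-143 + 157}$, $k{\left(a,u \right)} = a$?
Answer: $- \frac{1}{10004} \approx -9.996 \cdot 10^{-5}$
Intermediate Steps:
$G = - \frac{99}{7}$ ($G = - \frac{198}{14} = \left(-198\right) \frac{1}{14} = - \frac{99}{7} \approx -14.143$)
$z{\left(c,M \right)} = 11 + c$ ($z{\left(c,M \right)} = c + 11 = 11 + c$)
$\frac{1}{z{\left(194,G \right)} - 83 \left(65 + 58\right)} = \frac{1}{\left(11 + 194\right) - 83 \left(65 + 58\right)} = \frac{1}{205 - 10209} = \frac{1}{-10004} = - \frac{1}{10004}$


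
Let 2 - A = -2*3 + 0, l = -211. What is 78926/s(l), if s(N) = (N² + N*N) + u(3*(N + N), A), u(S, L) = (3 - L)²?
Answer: 78926/89067 ≈ 0.88614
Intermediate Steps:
A = 8 (A = 2 - (-2*3 + 0) = 2 - (-6 + 0) = 2 - 1*(-6) = 2 + 6 = 8)
s(N) = 25 + 2*N² (s(N) = (N² + N*N) + (-3 + 8)² = (N² + N²) + 5² = 2*N² + 25 = 25 + 2*N²)
78926/s(l) = 78926/(25 + 2*(-211)²) = 78926/(25 + 2*44521) = 78926/(25 + 89042) = 78926/89067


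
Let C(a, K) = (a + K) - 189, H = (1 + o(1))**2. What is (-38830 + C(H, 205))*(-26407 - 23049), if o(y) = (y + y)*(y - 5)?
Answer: 1917161840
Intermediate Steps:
o(y) = 2*y*(-5 + y) (o(y) = (2*y)*(-5 + y) = 2*y*(-5 + y))
H = 49 (H = (1 + 2*1*(-5 + 1))**2 = (1 + 2*1*(-4))**2 = (1 - 8)**2 = (-7)**2 = 49)
C(a, K) = -189 + K + a (C(a, K) = (K + a) - 189 = -189 + K + a)
(-38830 + C(H, 205))*(-26407 - 23049) = (-38830 + (-189 + 205 + 49))*(-26407 - 23049) = (-38830 + 65)*(-49456) = -38765*(-49456) = 1917161840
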